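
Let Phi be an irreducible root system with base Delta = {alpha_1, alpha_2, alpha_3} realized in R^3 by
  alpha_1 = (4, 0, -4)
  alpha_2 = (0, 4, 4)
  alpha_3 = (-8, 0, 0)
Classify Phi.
C_3

Compute the Cartan integers a_ij = 2(alpha_i, alpha_j)/(alpha_j, alpha_j); the resulting 3x3 Cartan matrix is
[[2, -1, -1], [-1, 2, 0], [-2, 0, 2]].
The roots have two lengths (squared-length ratio 2:1); the short ones are alpha_{1,2}. The associated Dynkin diagram is a chain of 3 nodes with a double edge at one end; the terminal node there is the unique long simple root (C_3), so the type is C_3 (the algebra sp(6)).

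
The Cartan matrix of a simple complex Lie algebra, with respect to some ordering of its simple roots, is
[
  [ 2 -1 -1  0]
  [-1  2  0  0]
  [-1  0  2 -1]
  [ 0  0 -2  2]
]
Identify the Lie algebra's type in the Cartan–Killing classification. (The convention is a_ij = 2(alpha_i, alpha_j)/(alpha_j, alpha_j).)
C_4

The matrix has rank 4 with 2's on the diagonal. Reading the off-diagonal entries as Dynkin edges (a single edge where a_ij = a_ji = -1; a double or triple edge where a_ij * a_ji = 2 or 3), the diagram is a chain of 4 nodes with a double edge at one end; the terminal node there is the unique long simple root (C_4). One simple-root ordering that puts it in standard form is (alpha_2, alpha_1, alpha_3, alpha_4). So the algebra is type C_4, i.e. sp(8).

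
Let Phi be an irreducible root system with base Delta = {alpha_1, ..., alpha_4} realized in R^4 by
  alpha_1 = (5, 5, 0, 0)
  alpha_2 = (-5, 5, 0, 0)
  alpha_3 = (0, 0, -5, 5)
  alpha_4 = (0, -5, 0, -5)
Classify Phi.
type D_4

Compute the Cartan integers a_ij = 2(alpha_i, alpha_j)/(alpha_j, alpha_j); the resulting 4x4 Cartan matrix is
[[2, 0, 0, -1], [0, 2, 0, -1], [0, 0, 2, -1], [-1, -1, -1, 2]].
All simple roots have the same length, so the diagram is simply laced. The associated Dynkin diagram is a chain of 2 nodes with a fork of two nodes at one end (D_4), so the type is D_4 (the algebra so(8)).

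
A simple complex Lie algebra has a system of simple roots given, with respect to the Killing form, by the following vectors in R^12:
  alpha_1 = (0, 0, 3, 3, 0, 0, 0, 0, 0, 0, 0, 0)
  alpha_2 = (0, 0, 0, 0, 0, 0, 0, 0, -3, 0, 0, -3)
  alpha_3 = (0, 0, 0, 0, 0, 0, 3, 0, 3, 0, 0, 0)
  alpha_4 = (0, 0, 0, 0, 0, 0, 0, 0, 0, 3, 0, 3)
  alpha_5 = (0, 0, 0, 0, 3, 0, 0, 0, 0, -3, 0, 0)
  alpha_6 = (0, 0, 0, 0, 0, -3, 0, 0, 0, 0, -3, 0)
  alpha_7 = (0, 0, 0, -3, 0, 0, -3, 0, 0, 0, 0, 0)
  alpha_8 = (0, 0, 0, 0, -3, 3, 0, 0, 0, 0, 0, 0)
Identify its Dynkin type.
A_8 (sl(9))

Compute the Cartan integers a_ij = 2(alpha_i, alpha_j)/(alpha_j, alpha_j); the resulting 8x8 Cartan matrix is
[[2, 0, 0, 0, 0, 0, -1, 0], [0, 2, -1, -1, 0, 0, 0, 0], [0, -1, 2, 0, 0, 0, -1, 0], [0, -1, 0, 2, -1, 0, 0, 0], [0, 0, 0, -1, 2, 0, 0, -1], [0, 0, 0, 0, 0, 2, 0, -1], [-1, 0, -1, 0, 0, 0, 2, 0], [0, 0, 0, 0, -1, -1, 0, 2]].
All simple roots have the same length, so the diagram is simply laced. The associated Dynkin diagram is a chain of 8 nodes with single edges (A_8), so the type is A_8 (the algebra sl(9)).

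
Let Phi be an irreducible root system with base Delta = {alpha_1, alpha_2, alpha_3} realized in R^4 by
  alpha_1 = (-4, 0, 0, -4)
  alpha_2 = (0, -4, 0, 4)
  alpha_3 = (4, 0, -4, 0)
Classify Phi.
Compute the Cartan integers a_ij = 2(alpha_i, alpha_j)/(alpha_j, alpha_j); the resulting 3x3 Cartan matrix is
[[2, -1, -1], [-1, 2, 0], [-1, 0, 2]].
All simple roots have the same length, so the diagram is simply laced. The associated Dynkin diagram is a chain of 3 nodes with single edges (A_3), so the type is A_3 (the algebra sl(4)).

A_3 (sl(4))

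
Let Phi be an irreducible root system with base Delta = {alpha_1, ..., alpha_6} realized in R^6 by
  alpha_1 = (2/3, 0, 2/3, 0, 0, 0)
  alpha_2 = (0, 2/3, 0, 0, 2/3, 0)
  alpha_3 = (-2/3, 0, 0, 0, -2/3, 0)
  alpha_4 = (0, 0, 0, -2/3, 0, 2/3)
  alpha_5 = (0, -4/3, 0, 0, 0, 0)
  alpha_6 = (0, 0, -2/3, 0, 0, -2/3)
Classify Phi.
Compute the Cartan integers a_ij = 2(alpha_i, alpha_j)/(alpha_j, alpha_j); the resulting 6x6 Cartan matrix is
[[2, 0, -1, 0, 0, -1], [0, 2, -1, 0, -1, 0], [-1, -1, 2, 0, 0, 0], [0, 0, 0, 2, 0, -1], [0, -2, 0, 0, 2, 0], [-1, 0, 0, -1, 0, 2]].
The roots have two lengths (squared-length ratio 2:1); the short ones are alpha_{1,2,3,4,6}. The associated Dynkin diagram is a chain of 6 nodes with a double edge at one end; the terminal node there is the unique long simple root (C_6), so the type is C_6 (the algebra sp(12)).

C6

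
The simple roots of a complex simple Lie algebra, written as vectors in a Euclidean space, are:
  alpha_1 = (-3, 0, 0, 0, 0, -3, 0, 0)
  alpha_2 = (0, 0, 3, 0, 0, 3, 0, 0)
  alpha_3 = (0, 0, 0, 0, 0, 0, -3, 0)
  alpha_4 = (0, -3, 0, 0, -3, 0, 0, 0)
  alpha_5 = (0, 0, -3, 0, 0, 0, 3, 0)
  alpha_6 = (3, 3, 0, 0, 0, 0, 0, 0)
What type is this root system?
B_6

Compute the Cartan integers a_ij = 2(alpha_i, alpha_j)/(alpha_j, alpha_j); the resulting 6x6 Cartan matrix is
[[2, -1, 0, 0, 0, -1], [-1, 2, 0, 0, -1, 0], [0, 0, 2, 0, -1, 0], [0, 0, 0, 2, 0, -1], [0, -1, -2, 0, 2, 0], [-1, 0, 0, -1, 0, 2]].
The roots have two lengths (squared-length ratio 2:1); the short ones are alpha_{3}. The associated Dynkin diagram is a chain of 6 nodes with a double edge at one end; the terminal node there is the unique short simple root (B_6), so the type is B_6 (the algebra so(13)).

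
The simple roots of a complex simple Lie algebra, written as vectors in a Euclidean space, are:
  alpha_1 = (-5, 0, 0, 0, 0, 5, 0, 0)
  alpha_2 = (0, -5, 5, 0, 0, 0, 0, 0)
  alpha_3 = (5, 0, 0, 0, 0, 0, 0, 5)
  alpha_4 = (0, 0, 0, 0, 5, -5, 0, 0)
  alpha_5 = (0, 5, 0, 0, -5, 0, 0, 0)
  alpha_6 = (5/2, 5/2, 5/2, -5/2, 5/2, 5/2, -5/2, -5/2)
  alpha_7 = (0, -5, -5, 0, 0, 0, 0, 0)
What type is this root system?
Compute the Cartan integers a_ij = 2(alpha_i, alpha_j)/(alpha_j, alpha_j); the resulting 7x7 Cartan matrix is
[[2, 0, -1, -1, 0, 0, 0], [0, 2, 0, 0, -1, 0, 0], [-1, 0, 2, 0, 0, 0, 0], [-1, 0, 0, 2, -1, 0, 0], [0, -1, 0, -1, 2, 0, -1], [0, 0, 0, 0, 0, 2, -1], [0, 0, 0, 0, -1, -1, 2]].
All simple roots have the same length, so the diagram is simply laced. The associated Dynkin diagram is a chain of 6 nodes with one extra node attached to the third node from one end (E_7), so the type is E_7.

type E_7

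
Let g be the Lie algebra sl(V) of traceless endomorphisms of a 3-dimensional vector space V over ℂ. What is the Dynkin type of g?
A_2 (sl(3))

This is sl(3), which has dimension 3^2 - 1 = 8 and rank 3 - 1 = 2 (a Cartan subalgebra is the diagonal traceless matrices). In the classification of classical Lie algebras, the special linear algebra sl(n+1) has type A_n; here n = 2, so the Dynkin diagram is a chain of 2 nodes with single edges (A_2). Hence the type is A_2.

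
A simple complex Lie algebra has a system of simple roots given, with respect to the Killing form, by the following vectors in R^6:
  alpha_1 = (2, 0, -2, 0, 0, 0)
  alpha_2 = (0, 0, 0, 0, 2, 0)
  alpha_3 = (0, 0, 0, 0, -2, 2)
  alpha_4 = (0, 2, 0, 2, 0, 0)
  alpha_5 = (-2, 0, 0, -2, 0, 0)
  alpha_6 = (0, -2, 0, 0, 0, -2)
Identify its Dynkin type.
Compute the Cartan integers a_ij = 2(alpha_i, alpha_j)/(alpha_j, alpha_j); the resulting 6x6 Cartan matrix is
[[2, 0, 0, 0, -1, 0], [0, 2, -1, 0, 0, 0], [0, -2, 2, 0, 0, -1], [0, 0, 0, 2, -1, -1], [-1, 0, 0, -1, 2, 0], [0, 0, -1, -1, 0, 2]].
The roots have two lengths (squared-length ratio 2:1); the short ones are alpha_{2}. The associated Dynkin diagram is a chain of 6 nodes with a double edge at one end; the terminal node there is the unique short simple root (B_6), so the type is B_6 (the algebra so(13)).

B_6 (so(13))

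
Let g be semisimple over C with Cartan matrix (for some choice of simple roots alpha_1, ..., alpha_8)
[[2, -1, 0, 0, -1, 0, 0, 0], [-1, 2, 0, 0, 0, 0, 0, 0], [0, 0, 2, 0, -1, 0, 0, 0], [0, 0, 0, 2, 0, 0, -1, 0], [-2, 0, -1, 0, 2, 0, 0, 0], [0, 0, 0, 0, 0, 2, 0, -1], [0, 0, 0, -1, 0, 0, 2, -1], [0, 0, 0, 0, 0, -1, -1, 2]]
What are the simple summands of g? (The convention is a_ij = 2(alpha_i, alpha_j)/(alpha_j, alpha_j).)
The diagram associated to this matrix has two connected components: the simple roots {alpha_4, alpha_6, alpha_7, alpha_8} form a chain of 4 nodes with single edges (A_4), and {alpha_1, alpha_2, alpha_3, alpha_5} form a chain of 4 nodes with a double edge between the middle two (F_4). A semisimple Lie algebra decomposes uniquely as the direct sum of simple ideals, one per connected component of its Dynkin diagram, so g ≅ A_4 ⊕ F_4 (dimension 24 + 52 = 76).

type A_4 ⊕ type F_4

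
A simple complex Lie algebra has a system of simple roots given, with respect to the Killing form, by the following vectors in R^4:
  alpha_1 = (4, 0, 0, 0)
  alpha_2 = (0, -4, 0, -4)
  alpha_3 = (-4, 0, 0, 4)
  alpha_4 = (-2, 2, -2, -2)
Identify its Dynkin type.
Compute the Cartan integers a_ij = 2(alpha_i, alpha_j)/(alpha_j, alpha_j); the resulting 4x4 Cartan matrix is
[[2, 0, -1, -1], [0, 2, -1, 0], [-2, -1, 2, 0], [-1, 0, 0, 2]].
The roots have two lengths (squared-length ratio 2:1); the short ones are alpha_{1,4}. The associated Dynkin diagram is a chain of 4 nodes with a double edge between the middle two (F_4), so the type is F_4.

F_4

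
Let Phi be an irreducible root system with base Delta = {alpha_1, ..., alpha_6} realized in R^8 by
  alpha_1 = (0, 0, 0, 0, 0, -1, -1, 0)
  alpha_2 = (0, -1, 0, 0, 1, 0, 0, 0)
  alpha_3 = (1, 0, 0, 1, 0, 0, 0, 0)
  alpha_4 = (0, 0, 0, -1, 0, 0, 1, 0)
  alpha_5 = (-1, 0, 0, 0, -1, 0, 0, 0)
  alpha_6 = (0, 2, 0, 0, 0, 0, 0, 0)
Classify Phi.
C_6 (sp(12))

Compute the Cartan integers a_ij = 2(alpha_i, alpha_j)/(alpha_j, alpha_j); the resulting 6x6 Cartan matrix is
[[2, 0, 0, -1, 0, 0], [0, 2, 0, 0, -1, -1], [0, 0, 2, -1, -1, 0], [-1, 0, -1, 2, 0, 0], [0, -1, -1, 0, 2, 0], [0, -2, 0, 0, 0, 2]].
The roots have two lengths (squared-length ratio 2:1); the short ones are alpha_{1,2,3,4,5}. The associated Dynkin diagram is a chain of 6 nodes with a double edge at one end; the terminal node there is the unique long simple root (C_6), so the type is C_6 (the algebra sp(12)).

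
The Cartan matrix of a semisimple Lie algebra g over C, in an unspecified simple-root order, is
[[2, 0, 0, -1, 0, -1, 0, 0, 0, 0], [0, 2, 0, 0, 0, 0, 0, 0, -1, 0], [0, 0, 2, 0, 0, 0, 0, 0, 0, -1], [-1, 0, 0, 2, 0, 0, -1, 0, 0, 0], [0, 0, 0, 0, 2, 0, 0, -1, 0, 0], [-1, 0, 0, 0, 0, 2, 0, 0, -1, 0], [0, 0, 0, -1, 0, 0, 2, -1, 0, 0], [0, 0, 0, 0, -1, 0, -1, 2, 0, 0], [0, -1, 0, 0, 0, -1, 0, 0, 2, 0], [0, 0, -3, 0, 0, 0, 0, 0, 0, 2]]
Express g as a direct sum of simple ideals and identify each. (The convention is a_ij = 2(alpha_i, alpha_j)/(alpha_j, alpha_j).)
A_8 ⊕ G_2

The diagram associated to this matrix has two connected components: the simple roots {alpha_1, alpha_2, alpha_4, alpha_5, alpha_6, alpha_7, alpha_8, alpha_9} form a chain of 8 nodes with single edges (A_8), and {alpha_3, alpha_10} form two nodes joined by a triple edge (G_2). A semisimple Lie algebra decomposes uniquely as the direct sum of simple ideals, one per connected component of its Dynkin diagram, so g ≅ A_8 ⊕ G_2 (dimension 80 + 14 = 94).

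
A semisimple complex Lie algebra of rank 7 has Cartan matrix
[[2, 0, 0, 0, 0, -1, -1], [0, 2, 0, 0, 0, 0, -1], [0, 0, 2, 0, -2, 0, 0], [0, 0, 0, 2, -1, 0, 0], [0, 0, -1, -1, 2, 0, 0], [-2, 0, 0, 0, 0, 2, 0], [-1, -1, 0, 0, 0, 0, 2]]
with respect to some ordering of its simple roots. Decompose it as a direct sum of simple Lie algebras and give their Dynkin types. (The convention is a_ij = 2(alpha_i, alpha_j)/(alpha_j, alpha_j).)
C_3 (sp(6)) + C_4 (sp(8))

The diagram associated to this matrix has two connected components: the simple roots {alpha_3, alpha_4, alpha_5} form a chain of 3 nodes with a double edge at one end; the terminal node there is the unique long simple root (C_3), and {alpha_1, alpha_2, alpha_6, alpha_7} form a chain of 4 nodes with a double edge at one end; the terminal node there is the unique long simple root (C_4). A semisimple Lie algebra decomposes uniquely as the direct sum of simple ideals, one per connected component of its Dynkin diagram, so g ≅ C_3 ⊕ C_4 (dimension 21 + 36 = 57).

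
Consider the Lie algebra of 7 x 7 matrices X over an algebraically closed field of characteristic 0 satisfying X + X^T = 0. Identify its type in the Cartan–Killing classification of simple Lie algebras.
type B_3

This is so(7) with 7 odd, which has dimension 7(7-1)/2 = 21 and rank (7-1)/2 = 3. In the classification of classical Lie algebras, the orthogonal algebra so(2n+1) in an odd number of variables has type B_n; here n = 3, so the Dynkin diagram is a chain of 3 nodes with a double edge at one end; the terminal node there is the unique short simple root (B_3). Hence the type is B_3.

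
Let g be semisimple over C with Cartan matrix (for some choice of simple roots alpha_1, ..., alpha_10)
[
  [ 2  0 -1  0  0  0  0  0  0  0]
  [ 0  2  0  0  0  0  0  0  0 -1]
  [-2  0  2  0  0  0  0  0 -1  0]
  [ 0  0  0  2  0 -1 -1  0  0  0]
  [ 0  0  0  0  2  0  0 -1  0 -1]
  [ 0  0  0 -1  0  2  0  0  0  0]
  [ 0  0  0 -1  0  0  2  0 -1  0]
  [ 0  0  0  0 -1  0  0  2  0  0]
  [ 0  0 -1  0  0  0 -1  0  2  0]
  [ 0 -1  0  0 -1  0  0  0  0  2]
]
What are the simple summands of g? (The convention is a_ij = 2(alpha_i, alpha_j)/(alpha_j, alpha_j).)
type A_4 ⊕ type B_6

The diagram associated to this matrix has two connected components: the simple roots {alpha_2, alpha_5, alpha_8, alpha_10} form a chain of 4 nodes with single edges (A_4), and {alpha_1, alpha_3, alpha_4, alpha_6, alpha_7, alpha_9} form a chain of 6 nodes with a double edge at one end; the terminal node there is the unique short simple root (B_6). A semisimple Lie algebra decomposes uniquely as the direct sum of simple ideals, one per connected component of its Dynkin diagram, so g ≅ A_4 ⊕ B_6 (dimension 24 + 78 = 102).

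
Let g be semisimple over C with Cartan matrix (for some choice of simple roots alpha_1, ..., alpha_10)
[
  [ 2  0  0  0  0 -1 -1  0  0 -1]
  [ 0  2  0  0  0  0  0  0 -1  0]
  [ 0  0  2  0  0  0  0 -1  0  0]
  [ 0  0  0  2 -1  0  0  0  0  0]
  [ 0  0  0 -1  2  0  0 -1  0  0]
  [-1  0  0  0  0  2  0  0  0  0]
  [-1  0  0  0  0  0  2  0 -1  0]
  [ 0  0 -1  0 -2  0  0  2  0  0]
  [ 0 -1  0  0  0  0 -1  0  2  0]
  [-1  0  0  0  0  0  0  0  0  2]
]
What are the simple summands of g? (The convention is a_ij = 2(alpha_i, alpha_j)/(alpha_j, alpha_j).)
The diagram associated to this matrix has two connected components: the simple roots {alpha_1, alpha_2, alpha_6, alpha_7, alpha_9, alpha_10} form a chain of 4 nodes with a fork of two nodes at one end (D_6), and {alpha_3, alpha_4, alpha_5, alpha_8} form a chain of 4 nodes with a double edge between the middle two (F_4). A semisimple Lie algebra decomposes uniquely as the direct sum of simple ideals, one per connected component of its Dynkin diagram, so g ≅ D_6 ⊕ F_4 (dimension 66 + 52 = 118).

D_6 ⊕ F_4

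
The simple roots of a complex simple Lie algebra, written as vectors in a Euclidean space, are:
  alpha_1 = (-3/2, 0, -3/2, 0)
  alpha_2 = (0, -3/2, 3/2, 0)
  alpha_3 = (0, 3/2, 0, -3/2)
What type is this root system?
type A_3

Compute the Cartan integers a_ij = 2(alpha_i, alpha_j)/(alpha_j, alpha_j); the resulting 3x3 Cartan matrix is
[[2, -1, 0], [-1, 2, -1], [0, -1, 2]].
All simple roots have the same length, so the diagram is simply laced. The associated Dynkin diagram is a chain of 3 nodes with single edges (A_3), so the type is A_3 (the algebra sl(4)).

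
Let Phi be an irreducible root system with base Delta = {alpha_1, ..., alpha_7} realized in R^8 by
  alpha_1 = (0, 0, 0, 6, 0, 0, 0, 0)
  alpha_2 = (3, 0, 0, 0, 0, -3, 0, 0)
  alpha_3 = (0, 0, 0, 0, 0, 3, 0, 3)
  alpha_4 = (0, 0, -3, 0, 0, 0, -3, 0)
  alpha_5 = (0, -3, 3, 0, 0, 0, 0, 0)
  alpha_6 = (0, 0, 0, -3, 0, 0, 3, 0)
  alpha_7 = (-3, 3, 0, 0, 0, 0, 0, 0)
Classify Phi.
Compute the Cartan integers a_ij = 2(alpha_i, alpha_j)/(alpha_j, alpha_j); the resulting 7x7 Cartan matrix is
[[2, 0, 0, 0, 0, -2, 0], [0, 2, -1, 0, 0, 0, -1], [0, -1, 2, 0, 0, 0, 0], [0, 0, 0, 2, -1, -1, 0], [0, 0, 0, -1, 2, 0, -1], [-1, 0, 0, -1, 0, 2, 0], [0, -1, 0, 0, -1, 0, 2]].
The roots have two lengths (squared-length ratio 2:1); the short ones are alpha_{2,3,4,5,6,7}. The associated Dynkin diagram is a chain of 7 nodes with a double edge at one end; the terminal node there is the unique long simple root (C_7), so the type is C_7 (the algebra sp(14)).

C7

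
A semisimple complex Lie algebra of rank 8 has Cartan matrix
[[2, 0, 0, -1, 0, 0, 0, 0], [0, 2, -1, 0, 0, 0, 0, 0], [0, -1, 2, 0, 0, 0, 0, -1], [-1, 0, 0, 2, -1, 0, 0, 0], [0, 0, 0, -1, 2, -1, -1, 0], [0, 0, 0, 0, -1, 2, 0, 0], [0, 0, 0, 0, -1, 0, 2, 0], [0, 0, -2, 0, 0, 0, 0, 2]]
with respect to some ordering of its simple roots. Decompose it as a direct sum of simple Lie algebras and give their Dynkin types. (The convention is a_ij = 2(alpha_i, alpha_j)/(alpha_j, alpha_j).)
The diagram associated to this matrix has two connected components: the simple roots {alpha_2, alpha_3, alpha_8} form a chain of 3 nodes with a double edge at one end; the terminal node there is the unique long simple root (C_3), and {alpha_1, alpha_4, alpha_5, alpha_6, alpha_7} form a chain of 3 nodes with a fork of two nodes at one end (D_5). A semisimple Lie algebra decomposes uniquely as the direct sum of simple ideals, one per connected component of its Dynkin diagram, so g ≅ C_3 ⊕ D_5 (dimension 21 + 45 = 66).

C3 + D5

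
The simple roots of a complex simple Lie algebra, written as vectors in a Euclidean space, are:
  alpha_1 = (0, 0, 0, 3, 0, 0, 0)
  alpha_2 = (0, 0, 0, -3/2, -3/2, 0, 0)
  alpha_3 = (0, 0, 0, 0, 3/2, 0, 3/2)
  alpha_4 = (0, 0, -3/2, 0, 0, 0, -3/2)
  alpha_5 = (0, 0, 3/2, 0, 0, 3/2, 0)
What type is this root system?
C_5 (sp(10))

Compute the Cartan integers a_ij = 2(alpha_i, alpha_j)/(alpha_j, alpha_j); the resulting 5x5 Cartan matrix is
[[2, -2, 0, 0, 0], [-1, 2, -1, 0, 0], [0, -1, 2, -1, 0], [0, 0, -1, 2, -1], [0, 0, 0, -1, 2]].
The roots have two lengths (squared-length ratio 2:1); the short ones are alpha_{2,3,4,5}. The associated Dynkin diagram is a chain of 5 nodes with a double edge at one end; the terminal node there is the unique long simple root (C_5), so the type is C_5 (the algebra sp(10)).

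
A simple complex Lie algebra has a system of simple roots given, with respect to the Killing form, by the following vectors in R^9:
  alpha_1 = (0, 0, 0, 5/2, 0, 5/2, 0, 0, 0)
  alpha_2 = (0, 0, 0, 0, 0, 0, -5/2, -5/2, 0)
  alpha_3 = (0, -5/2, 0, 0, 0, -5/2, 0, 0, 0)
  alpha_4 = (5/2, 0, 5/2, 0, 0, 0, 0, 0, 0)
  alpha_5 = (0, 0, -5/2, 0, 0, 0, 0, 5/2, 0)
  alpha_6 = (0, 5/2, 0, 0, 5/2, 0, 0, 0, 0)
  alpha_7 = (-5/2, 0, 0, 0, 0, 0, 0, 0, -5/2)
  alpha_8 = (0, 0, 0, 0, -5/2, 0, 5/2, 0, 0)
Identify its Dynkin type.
A_8 (sl(9))

Compute the Cartan integers a_ij = 2(alpha_i, alpha_j)/(alpha_j, alpha_j); the resulting 8x8 Cartan matrix is
[[2, 0, -1, 0, 0, 0, 0, 0], [0, 2, 0, 0, -1, 0, 0, -1], [-1, 0, 2, 0, 0, -1, 0, 0], [0, 0, 0, 2, -1, 0, -1, 0], [0, -1, 0, -1, 2, 0, 0, 0], [0, 0, -1, 0, 0, 2, 0, -1], [0, 0, 0, -1, 0, 0, 2, 0], [0, -1, 0, 0, 0, -1, 0, 2]].
All simple roots have the same length, so the diagram is simply laced. The associated Dynkin diagram is a chain of 8 nodes with single edges (A_8), so the type is A_8 (the algebra sl(9)).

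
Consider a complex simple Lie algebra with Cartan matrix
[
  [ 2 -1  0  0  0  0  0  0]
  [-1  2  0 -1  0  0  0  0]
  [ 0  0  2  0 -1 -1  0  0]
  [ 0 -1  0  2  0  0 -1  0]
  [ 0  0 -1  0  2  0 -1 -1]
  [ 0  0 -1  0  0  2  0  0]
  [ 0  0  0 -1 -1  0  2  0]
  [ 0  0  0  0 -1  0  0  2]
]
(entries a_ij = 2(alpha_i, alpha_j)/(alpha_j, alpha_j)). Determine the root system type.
The matrix has rank 8 with 2's on the diagonal. Reading the off-diagonal entries as Dynkin edges (a single edge where a_ij = a_ji = -1; a double or triple edge where a_ij * a_ji = 2 or 3), the diagram is a chain of 7 nodes with one extra node attached to the third node from one end (E_8). One simple-root ordering that puts it in standard form is (alpha_6, alpha_8, alpha_3, alpha_5, alpha_7, alpha_4, alpha_2, alpha_1). So the algebra is type E_8.

type E_8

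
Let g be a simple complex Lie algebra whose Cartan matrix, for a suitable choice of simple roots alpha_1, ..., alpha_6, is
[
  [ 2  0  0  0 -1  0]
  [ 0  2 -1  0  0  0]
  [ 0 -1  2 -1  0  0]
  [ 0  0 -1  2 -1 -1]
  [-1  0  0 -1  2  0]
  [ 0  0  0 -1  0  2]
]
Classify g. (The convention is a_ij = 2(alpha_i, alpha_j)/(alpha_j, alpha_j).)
The matrix has rank 6 with 2's on the diagonal. Reading the off-diagonal entries as Dynkin edges (a single edge where a_ij = a_ji = -1; a double or triple edge where a_ij * a_ji = 2 or 3), the diagram is a chain of 5 nodes with one extra node attached to the third node from one end (E_6). One simple-root ordering that puts it in standard form is (alpha_2, alpha_6, alpha_3, alpha_4, alpha_5, alpha_1). So the algebra is type E_6.

E_6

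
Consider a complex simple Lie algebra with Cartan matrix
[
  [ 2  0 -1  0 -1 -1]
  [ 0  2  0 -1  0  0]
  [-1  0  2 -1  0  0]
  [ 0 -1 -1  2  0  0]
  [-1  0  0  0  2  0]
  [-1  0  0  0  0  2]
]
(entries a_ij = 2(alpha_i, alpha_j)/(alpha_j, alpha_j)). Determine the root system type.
type D_6

The matrix has rank 6 with 2's on the diagonal. Reading the off-diagonal entries as Dynkin edges (a single edge where a_ij = a_ji = -1; a double or triple edge where a_ij * a_ji = 2 or 3), the diagram is a chain of 4 nodes with a fork of two nodes at one end (D_6). One simple-root ordering that puts it in standard form is (alpha_2, alpha_4, alpha_3, alpha_1, alpha_5, alpha_6). So the algebra is type D_6, i.e. so(12).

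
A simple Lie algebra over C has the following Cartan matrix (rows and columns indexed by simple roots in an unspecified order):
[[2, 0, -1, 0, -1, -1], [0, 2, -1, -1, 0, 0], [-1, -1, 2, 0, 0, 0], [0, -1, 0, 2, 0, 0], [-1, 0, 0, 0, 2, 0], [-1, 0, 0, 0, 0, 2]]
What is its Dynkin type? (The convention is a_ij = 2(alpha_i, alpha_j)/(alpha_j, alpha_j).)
The matrix has rank 6 with 2's on the diagonal. Reading the off-diagonal entries as Dynkin edges (a single edge where a_ij = a_ji = -1; a double or triple edge where a_ij * a_ji = 2 or 3), the diagram is a chain of 4 nodes with a fork of two nodes at one end (D_6). One simple-root ordering that puts it in standard form is (alpha_4, alpha_2, alpha_3, alpha_1, alpha_5, alpha_6). So the algebra is type D_6, i.e. so(12).

D_6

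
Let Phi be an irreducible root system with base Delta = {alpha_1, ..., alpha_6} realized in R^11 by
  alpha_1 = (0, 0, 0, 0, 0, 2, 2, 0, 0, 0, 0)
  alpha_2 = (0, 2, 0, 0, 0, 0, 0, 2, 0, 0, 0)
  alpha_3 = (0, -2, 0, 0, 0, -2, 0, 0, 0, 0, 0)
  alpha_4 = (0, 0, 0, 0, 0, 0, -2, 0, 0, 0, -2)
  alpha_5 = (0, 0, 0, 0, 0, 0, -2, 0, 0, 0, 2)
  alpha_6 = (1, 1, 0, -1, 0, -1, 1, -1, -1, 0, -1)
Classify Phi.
E_6

Compute the Cartan integers a_ij = 2(alpha_i, alpha_j)/(alpha_j, alpha_j); the resulting 6x6 Cartan matrix is
[[2, 0, -1, -1, -1, 0], [0, 2, -1, 0, 0, 0], [-1, -1, 2, 0, 0, 0], [-1, 0, 0, 2, 0, 0], [-1, 0, 0, 0, 2, -1], [0, 0, 0, 0, -1, 2]].
All simple roots have the same length, so the diagram is simply laced. The associated Dynkin diagram is a chain of 5 nodes with one extra node attached to the third node from one end (E_6), so the type is E_6.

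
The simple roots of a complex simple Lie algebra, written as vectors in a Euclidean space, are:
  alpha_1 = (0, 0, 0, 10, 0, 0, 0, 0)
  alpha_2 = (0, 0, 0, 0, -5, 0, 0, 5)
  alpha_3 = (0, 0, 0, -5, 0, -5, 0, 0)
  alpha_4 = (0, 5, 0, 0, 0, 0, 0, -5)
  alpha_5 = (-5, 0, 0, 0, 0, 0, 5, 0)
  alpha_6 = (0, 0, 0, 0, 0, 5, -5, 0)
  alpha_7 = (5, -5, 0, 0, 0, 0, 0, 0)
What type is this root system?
C_7

Compute the Cartan integers a_ij = 2(alpha_i, alpha_j)/(alpha_j, alpha_j); the resulting 7x7 Cartan matrix is
[[2, 0, -2, 0, 0, 0, 0], [0, 2, 0, -1, 0, 0, 0], [-1, 0, 2, 0, 0, -1, 0], [0, -1, 0, 2, 0, 0, -1], [0, 0, 0, 0, 2, -1, -1], [0, 0, -1, 0, -1, 2, 0], [0, 0, 0, -1, -1, 0, 2]].
The roots have two lengths (squared-length ratio 2:1); the short ones are alpha_{2,3,4,5,6,7}. The associated Dynkin diagram is a chain of 7 nodes with a double edge at one end; the terminal node there is the unique long simple root (C_7), so the type is C_7 (the algebra sp(14)).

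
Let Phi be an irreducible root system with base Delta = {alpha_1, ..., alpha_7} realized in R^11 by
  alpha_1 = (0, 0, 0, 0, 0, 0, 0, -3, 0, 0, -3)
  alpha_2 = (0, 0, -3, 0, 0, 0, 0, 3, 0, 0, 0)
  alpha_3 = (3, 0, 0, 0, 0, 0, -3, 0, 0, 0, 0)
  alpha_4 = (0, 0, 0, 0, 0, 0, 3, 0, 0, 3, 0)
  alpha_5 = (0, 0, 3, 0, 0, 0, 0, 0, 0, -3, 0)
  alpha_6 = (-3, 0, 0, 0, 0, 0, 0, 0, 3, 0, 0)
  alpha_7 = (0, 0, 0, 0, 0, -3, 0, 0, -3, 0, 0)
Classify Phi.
A7

Compute the Cartan integers a_ij = 2(alpha_i, alpha_j)/(alpha_j, alpha_j); the resulting 7x7 Cartan matrix is
[[2, -1, 0, 0, 0, 0, 0], [-1, 2, 0, 0, -1, 0, 0], [0, 0, 2, -1, 0, -1, 0], [0, 0, -1, 2, -1, 0, 0], [0, -1, 0, -1, 2, 0, 0], [0, 0, -1, 0, 0, 2, -1], [0, 0, 0, 0, 0, -1, 2]].
All simple roots have the same length, so the diagram is simply laced. The associated Dynkin diagram is a chain of 7 nodes with single edges (A_7), so the type is A_7 (the algebra sl(8)).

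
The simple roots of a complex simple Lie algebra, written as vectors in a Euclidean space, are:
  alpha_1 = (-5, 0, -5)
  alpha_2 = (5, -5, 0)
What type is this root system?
A_2

Compute the Cartan integers a_ij = 2(alpha_i, alpha_j)/(alpha_j, alpha_j); the resulting 2x2 Cartan matrix is
[[2, -1], [-1, 2]].
All simple roots have the same length, so the diagram is simply laced. The associated Dynkin diagram is a chain of 2 nodes with single edges (A_2), so the type is A_2 (the algebra sl(3)).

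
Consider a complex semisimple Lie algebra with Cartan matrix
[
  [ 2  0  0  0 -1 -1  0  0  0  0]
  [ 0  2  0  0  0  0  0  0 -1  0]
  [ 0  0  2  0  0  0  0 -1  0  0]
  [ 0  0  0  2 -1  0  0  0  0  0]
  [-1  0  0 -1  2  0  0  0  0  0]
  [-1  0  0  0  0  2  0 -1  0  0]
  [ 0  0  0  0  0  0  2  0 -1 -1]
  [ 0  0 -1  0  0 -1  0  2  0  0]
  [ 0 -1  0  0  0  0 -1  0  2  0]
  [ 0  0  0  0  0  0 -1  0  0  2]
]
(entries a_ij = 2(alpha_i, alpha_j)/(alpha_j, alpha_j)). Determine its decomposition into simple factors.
A_4 (sl(5)) ⊕ A_6 (sl(7))

The diagram associated to this matrix has two connected components: the simple roots {alpha_2, alpha_7, alpha_9, alpha_10} form a chain of 4 nodes with single edges (A_4), and {alpha_1, alpha_3, alpha_4, alpha_5, alpha_6, alpha_8} form a chain of 6 nodes with single edges (A_6). A semisimple Lie algebra decomposes uniquely as the direct sum of simple ideals, one per connected component of its Dynkin diagram, so g ≅ A_4 ⊕ A_6 (dimension 24 + 48 = 72).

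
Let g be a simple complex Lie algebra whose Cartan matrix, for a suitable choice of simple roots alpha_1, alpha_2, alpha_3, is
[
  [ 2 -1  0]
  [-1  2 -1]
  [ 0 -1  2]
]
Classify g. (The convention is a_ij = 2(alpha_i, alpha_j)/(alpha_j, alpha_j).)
type A_3

The matrix has rank 3 with 2's on the diagonal. Reading the off-diagonal entries as Dynkin edges (a single edge where a_ij = a_ji = -1; a double or triple edge where a_ij * a_ji = 2 or 3), the diagram is a chain of 3 nodes with single edges (A_3). One simple-root ordering that puts it in standard form is (alpha_3, alpha_2, alpha_1). So the algebra is type A_3, i.e. sl(4).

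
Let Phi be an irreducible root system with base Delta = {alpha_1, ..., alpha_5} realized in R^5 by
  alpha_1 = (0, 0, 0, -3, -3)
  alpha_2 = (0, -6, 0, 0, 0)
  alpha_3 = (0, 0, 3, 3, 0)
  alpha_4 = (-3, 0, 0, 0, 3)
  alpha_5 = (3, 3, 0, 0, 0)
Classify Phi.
C_5

Compute the Cartan integers a_ij = 2(alpha_i, alpha_j)/(alpha_j, alpha_j); the resulting 5x5 Cartan matrix is
[[2, 0, -1, -1, 0], [0, 2, 0, 0, -2], [-1, 0, 2, 0, 0], [-1, 0, 0, 2, -1], [0, -1, 0, -1, 2]].
The roots have two lengths (squared-length ratio 2:1); the short ones are alpha_{1,3,4,5}. The associated Dynkin diagram is a chain of 5 nodes with a double edge at one end; the terminal node there is the unique long simple root (C_5), so the type is C_5 (the algebra sp(10)).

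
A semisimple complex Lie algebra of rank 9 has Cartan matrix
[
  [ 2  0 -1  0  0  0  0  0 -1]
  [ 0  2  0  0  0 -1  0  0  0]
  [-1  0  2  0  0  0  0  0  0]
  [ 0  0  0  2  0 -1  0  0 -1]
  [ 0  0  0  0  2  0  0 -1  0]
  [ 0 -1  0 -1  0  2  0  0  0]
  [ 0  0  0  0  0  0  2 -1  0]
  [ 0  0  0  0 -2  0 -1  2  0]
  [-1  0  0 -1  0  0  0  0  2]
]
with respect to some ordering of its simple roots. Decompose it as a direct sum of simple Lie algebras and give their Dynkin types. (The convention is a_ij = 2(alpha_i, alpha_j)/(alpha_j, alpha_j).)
The diagram associated to this matrix has two connected components: the simple roots {alpha_1, alpha_2, alpha_3, alpha_4, alpha_6, alpha_9} form a chain of 6 nodes with single edges (A_6), and {alpha_5, alpha_7, alpha_8} form a chain of 3 nodes with a double edge at one end; the terminal node there is the unique short simple root (B_3). A semisimple Lie algebra decomposes uniquely as the direct sum of simple ideals, one per connected component of its Dynkin diagram, so g ≅ A_6 ⊕ B_3 (dimension 48 + 21 = 69).

type A_6 + type B_3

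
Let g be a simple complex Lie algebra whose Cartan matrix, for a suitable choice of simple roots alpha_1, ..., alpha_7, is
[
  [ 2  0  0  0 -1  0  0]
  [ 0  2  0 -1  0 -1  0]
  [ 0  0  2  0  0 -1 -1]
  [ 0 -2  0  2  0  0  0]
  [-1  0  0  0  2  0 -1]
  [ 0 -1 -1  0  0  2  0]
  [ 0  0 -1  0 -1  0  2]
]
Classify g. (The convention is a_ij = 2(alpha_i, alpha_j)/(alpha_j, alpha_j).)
The matrix has rank 7 with 2's on the diagonal. Reading the off-diagonal entries as Dynkin edges (a single edge where a_ij = a_ji = -1; a double or triple edge where a_ij * a_ji = 2 or 3), the diagram is a chain of 7 nodes with a double edge at one end; the terminal node there is the unique long simple root (C_7). One simple-root ordering that puts it in standard form is (alpha_1, alpha_5, alpha_7, alpha_3, alpha_6, alpha_2, alpha_4). So the algebra is type C_7, i.e. sp(14).

type C_7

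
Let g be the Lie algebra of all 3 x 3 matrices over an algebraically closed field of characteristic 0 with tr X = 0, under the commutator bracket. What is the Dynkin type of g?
This is sl(3), which has dimension 3^2 - 1 = 8 and rank 3 - 1 = 2 (a Cartan subalgebra is the diagonal traceless matrices). In the classification of classical Lie algebras, the special linear algebra sl(n+1) has type A_n; here n = 2, so the Dynkin diagram is a chain of 2 nodes with single edges (A_2). Hence the type is A_2.

type A_2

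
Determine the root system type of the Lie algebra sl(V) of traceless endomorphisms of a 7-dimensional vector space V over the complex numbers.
A_6 (sl(7))

This is sl(7), which has dimension 7^2 - 1 = 48 and rank 7 - 1 = 6 (a Cartan subalgebra is the diagonal traceless matrices). In the classification of classical Lie algebras, the special linear algebra sl(n+1) has type A_n; here n = 6, so the Dynkin diagram is a chain of 6 nodes with single edges (A_6). Hence the type is A_6.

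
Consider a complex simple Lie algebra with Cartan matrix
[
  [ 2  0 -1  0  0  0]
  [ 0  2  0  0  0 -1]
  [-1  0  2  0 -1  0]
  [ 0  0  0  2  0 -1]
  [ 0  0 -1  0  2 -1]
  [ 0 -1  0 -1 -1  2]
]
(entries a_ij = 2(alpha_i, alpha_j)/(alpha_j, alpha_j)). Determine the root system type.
D_6

The matrix has rank 6 with 2's on the diagonal. Reading the off-diagonal entries as Dynkin edges (a single edge where a_ij = a_ji = -1; a double or triple edge where a_ij * a_ji = 2 or 3), the diagram is a chain of 4 nodes with a fork of two nodes at one end (D_6). One simple-root ordering that puts it in standard form is (alpha_1, alpha_3, alpha_5, alpha_6, alpha_2, alpha_4). So the algebra is type D_6, i.e. so(12).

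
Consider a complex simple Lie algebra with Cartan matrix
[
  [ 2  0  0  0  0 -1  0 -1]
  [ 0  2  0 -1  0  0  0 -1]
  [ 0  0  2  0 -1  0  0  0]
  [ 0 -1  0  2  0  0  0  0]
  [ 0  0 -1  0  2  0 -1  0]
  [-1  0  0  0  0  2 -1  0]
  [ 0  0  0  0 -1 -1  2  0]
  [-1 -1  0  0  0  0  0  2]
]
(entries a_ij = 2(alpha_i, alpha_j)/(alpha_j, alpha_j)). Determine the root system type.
The matrix has rank 8 with 2's on the diagonal. Reading the off-diagonal entries as Dynkin edges (a single edge where a_ij = a_ji = -1; a double or triple edge where a_ij * a_ji = 2 or 3), the diagram is a chain of 8 nodes with single edges (A_8). One simple-root ordering that puts it in standard form is (alpha_4, alpha_2, alpha_8, alpha_1, alpha_6, alpha_7, alpha_5, alpha_3). So the algebra is type A_8, i.e. sl(9).

A8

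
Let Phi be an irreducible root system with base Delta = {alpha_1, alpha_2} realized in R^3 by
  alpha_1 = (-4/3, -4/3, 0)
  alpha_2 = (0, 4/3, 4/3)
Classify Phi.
Compute the Cartan integers a_ij = 2(alpha_i, alpha_j)/(alpha_j, alpha_j); the resulting 2x2 Cartan matrix is
[[2, -1], [-1, 2]].
All simple roots have the same length, so the diagram is simply laced. The associated Dynkin diagram is a chain of 2 nodes with single edges (A_2), so the type is A_2 (the algebra sl(3)).

A2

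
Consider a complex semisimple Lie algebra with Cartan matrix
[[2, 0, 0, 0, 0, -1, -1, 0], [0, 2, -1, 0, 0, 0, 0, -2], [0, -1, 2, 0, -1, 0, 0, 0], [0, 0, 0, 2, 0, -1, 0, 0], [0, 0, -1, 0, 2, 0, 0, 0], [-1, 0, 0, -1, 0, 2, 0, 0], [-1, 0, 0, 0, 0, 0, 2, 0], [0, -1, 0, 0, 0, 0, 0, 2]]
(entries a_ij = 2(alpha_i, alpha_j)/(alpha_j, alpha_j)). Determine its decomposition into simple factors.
The diagram associated to this matrix has two connected components: the simple roots {alpha_1, alpha_4, alpha_6, alpha_7} form a chain of 4 nodes with single edges (A_4), and {alpha_2, alpha_3, alpha_5, alpha_8} form a chain of 4 nodes with a double edge at one end; the terminal node there is the unique short simple root (B_4). A semisimple Lie algebra decomposes uniquely as the direct sum of simple ideals, one per connected component of its Dynkin diagram, so g ≅ A_4 ⊕ B_4 (dimension 24 + 36 = 60).

type A_4 ⊕ type B_4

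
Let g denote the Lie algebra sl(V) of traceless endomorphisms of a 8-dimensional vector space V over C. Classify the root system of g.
This is sl(8), which has dimension 8^2 - 1 = 63 and rank 8 - 1 = 7 (a Cartan subalgebra is the diagonal traceless matrices). In the classification of classical Lie algebras, the special linear algebra sl(n+1) has type A_n; here n = 7, so the Dynkin diagram is a chain of 7 nodes with single edges (A_7). Hence the type is A_7.

A_7 (sl(8))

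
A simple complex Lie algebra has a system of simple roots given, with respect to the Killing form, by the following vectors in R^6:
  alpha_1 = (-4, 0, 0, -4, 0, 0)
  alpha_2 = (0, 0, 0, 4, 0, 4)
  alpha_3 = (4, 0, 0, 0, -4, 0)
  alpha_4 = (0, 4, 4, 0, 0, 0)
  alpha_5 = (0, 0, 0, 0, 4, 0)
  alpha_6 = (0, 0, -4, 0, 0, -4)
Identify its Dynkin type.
Compute the Cartan integers a_ij = 2(alpha_i, alpha_j)/(alpha_j, alpha_j); the resulting 6x6 Cartan matrix is
[[2, -1, -1, 0, 0, 0], [-1, 2, 0, 0, 0, -1], [-1, 0, 2, 0, -2, 0], [0, 0, 0, 2, 0, -1], [0, 0, -1, 0, 2, 0], [0, -1, 0, -1, 0, 2]].
The roots have two lengths (squared-length ratio 2:1); the short ones are alpha_{5}. The associated Dynkin diagram is a chain of 6 nodes with a double edge at one end; the terminal node there is the unique short simple root (B_6), so the type is B_6 (the algebra so(13)).

type B_6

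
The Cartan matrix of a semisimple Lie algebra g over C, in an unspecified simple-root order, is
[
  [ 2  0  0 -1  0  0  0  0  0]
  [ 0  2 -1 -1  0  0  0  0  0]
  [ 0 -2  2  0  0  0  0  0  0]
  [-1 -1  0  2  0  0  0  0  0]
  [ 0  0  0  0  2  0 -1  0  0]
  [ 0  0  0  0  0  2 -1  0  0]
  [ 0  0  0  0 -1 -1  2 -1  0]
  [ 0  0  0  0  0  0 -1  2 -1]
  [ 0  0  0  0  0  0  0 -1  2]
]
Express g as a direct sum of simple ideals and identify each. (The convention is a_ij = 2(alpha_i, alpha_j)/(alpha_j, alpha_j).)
type C_4 + type D_5

The diagram associated to this matrix has two connected components: the simple roots {alpha_1, alpha_2, alpha_3, alpha_4} form a chain of 4 nodes with a double edge at one end; the terminal node there is the unique long simple root (C_4), and {alpha_5, alpha_6, alpha_7, alpha_8, alpha_9} form a chain of 3 nodes with a fork of two nodes at one end (D_5). A semisimple Lie algebra decomposes uniquely as the direct sum of simple ideals, one per connected component of its Dynkin diagram, so g ≅ C_4 ⊕ D_5 (dimension 36 + 45 = 81).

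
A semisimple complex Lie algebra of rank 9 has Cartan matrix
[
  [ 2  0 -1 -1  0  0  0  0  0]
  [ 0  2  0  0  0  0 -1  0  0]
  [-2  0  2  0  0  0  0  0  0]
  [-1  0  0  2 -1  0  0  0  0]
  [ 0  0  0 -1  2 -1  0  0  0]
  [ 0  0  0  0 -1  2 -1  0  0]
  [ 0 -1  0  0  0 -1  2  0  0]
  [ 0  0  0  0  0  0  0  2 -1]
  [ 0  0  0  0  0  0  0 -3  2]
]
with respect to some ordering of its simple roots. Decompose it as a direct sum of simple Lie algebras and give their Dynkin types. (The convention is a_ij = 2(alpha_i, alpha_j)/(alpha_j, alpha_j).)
The diagram associated to this matrix has two connected components: the simple roots {alpha_1, alpha_2, alpha_3, alpha_4, alpha_5, alpha_6, alpha_7} form a chain of 7 nodes with a double edge at one end; the terminal node there is the unique long simple root (C_7), and {alpha_8, alpha_9} form two nodes joined by a triple edge (G_2). A semisimple Lie algebra decomposes uniquely as the direct sum of simple ideals, one per connected component of its Dynkin diagram, so g ≅ C_7 ⊕ G_2 (dimension 105 + 14 = 119).

C7 + G2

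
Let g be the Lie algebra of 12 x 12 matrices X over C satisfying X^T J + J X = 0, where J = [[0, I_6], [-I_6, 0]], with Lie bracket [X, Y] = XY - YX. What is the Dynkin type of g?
This is sp(12), which has dimension 12(12+1)/2 = 78 and rank 12/2 = 6. In the classification of classical Lie algebras, the symplectic algebra sp(2n) has type C_n; here n = 6, so the Dynkin diagram is a chain of 6 nodes with a double edge at one end; the terminal node there is the unique long simple root (C_6). Hence the type is C_6.

C_6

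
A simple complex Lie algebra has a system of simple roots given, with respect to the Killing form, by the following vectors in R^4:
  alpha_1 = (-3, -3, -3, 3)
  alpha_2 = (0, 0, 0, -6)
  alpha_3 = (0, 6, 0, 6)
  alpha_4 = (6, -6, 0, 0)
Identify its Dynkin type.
F_4

Compute the Cartan integers a_ij = 2(alpha_i, alpha_j)/(alpha_j, alpha_j); the resulting 4x4 Cartan matrix is
[[2, -1, 0, 0], [-1, 2, -1, 0], [0, -2, 2, -1], [0, 0, -1, 2]].
The roots have two lengths (squared-length ratio 2:1); the short ones are alpha_{1,2}. The associated Dynkin diagram is a chain of 4 nodes with a double edge between the middle two (F_4), so the type is F_4.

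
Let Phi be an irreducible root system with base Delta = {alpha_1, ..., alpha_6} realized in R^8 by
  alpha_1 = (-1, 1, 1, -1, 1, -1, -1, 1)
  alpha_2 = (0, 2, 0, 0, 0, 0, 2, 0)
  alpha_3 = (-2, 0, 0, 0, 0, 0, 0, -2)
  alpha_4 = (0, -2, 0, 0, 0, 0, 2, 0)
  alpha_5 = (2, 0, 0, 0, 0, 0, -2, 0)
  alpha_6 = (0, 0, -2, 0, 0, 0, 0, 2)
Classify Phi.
E_6

Compute the Cartan integers a_ij = 2(alpha_i, alpha_j)/(alpha_j, alpha_j); the resulting 6x6 Cartan matrix is
[[2, 0, 0, -1, 0, 0], [0, 2, 0, 0, -1, 0], [0, 0, 2, 0, -1, -1], [-1, 0, 0, 2, -1, 0], [0, -1, -1, -1, 2, 0], [0, 0, -1, 0, 0, 2]].
All simple roots have the same length, so the diagram is simply laced. The associated Dynkin diagram is a chain of 5 nodes with one extra node attached to the third node from one end (E_6), so the type is E_6.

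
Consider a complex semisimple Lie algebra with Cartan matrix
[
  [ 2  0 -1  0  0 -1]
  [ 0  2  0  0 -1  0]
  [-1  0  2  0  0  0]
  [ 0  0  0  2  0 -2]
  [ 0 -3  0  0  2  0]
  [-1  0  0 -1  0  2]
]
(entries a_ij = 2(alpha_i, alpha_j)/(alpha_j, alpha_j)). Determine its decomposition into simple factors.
C_4 + G_2

The diagram associated to this matrix has two connected components: the simple roots {alpha_1, alpha_3, alpha_4, alpha_6} form a chain of 4 nodes with a double edge at one end; the terminal node there is the unique long simple root (C_4), and {alpha_2, alpha_5} form two nodes joined by a triple edge (G_2). A semisimple Lie algebra decomposes uniquely as the direct sum of simple ideals, one per connected component of its Dynkin diagram, so g ≅ C_4 ⊕ G_2 (dimension 36 + 14 = 50).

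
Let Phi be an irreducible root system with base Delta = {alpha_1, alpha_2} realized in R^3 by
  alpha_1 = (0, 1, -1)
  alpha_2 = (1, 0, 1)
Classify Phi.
Compute the Cartan integers a_ij = 2(alpha_i, alpha_j)/(alpha_j, alpha_j); the resulting 2x2 Cartan matrix is
[[2, -1], [-1, 2]].
All simple roots have the same length, so the diagram is simply laced. The associated Dynkin diagram is a chain of 2 nodes with single edges (A_2), so the type is A_2 (the algebra sl(3)).

A2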